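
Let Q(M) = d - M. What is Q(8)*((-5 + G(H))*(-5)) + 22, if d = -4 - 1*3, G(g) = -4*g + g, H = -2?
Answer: 97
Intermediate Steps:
G(g) = -3*g
d = -7 (d = -4 - 3 = -7)
Q(M) = -7 - M
Q(8)*((-5 + G(H))*(-5)) + 22 = (-7 - 1*8)*((-5 - 3*(-2))*(-5)) + 22 = (-7 - 8)*((-5 + 6)*(-5)) + 22 = -15*(-5) + 22 = 75 + 22 = 97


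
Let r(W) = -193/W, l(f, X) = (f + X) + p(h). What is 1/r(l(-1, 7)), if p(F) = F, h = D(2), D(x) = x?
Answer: -8/193 ≈ -0.041451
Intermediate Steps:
h = 2
l(f, X) = 2 + X + f (l(f, X) = (f + X) + 2 = (X + f) + 2 = 2 + X + f)
1/r(l(-1, 7)) = 1/(-193/(2 + 7 - 1)) = 1/(-193/8) = -8/193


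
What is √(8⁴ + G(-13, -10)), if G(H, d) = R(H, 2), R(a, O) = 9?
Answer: √4105 ≈ 64.070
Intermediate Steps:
G(H, d) = 9
√(8⁴ + G(-13, -10)) = √(8⁴ + 9) = √(4096 + 9) = √4105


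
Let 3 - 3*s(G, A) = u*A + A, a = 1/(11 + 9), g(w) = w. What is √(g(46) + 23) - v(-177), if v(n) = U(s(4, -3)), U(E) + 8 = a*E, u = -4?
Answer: 81/10 + √69 ≈ 16.407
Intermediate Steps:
a = 1/20 ≈ 0.050000
s(G, A) = 1 + A (s(G, A) = 1 - (-4*A + A)/3 = 1 - (-1)*A = 1 + A)
U(E) = -8 + E/20
v(n) = -81/10 (v(n) = -8 + (1 - 3)/20 = -8 + (1/20)*(-2) = -8 - ⅒ = -81/10)
√(g(46) + 23) - v(-177) = √(46 + 23) - 1*(-81/10) = √69 + 81/10 = 81/10 + √69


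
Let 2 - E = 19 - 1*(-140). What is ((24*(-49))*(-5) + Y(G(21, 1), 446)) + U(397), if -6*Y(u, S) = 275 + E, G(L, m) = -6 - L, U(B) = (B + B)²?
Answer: 1908889/3 ≈ 6.3630e+5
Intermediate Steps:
E = -157 (E = 2 - (19 - 1*(-140)) = 2 - (19 + 140) = 2 - 1*159 = 2 - 159 = -157)
U(B) = 4*B² (U(B) = (2*B)² = 4*B²)
Y(u, S) = -59/3 (Y(u, S) = -(275 - 157)/6 = -⅙*118 = -59/3)
((24*(-49))*(-5) + Y(G(21, 1), 446)) + U(397) = ((24*(-49))*(-5) - 59/3) + 4*397² = (-1176*(-5) - 59/3) + 4*157609 = (5880 - 59/3) + 630436 = 17581/3 + 630436 = 1908889/3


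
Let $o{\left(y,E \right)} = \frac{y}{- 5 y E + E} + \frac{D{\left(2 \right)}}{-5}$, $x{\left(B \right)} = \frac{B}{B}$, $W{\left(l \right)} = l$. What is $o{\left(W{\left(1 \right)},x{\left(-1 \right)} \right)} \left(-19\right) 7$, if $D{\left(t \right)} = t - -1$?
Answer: $\frac{2261}{20} \approx 113.05$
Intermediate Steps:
$x{\left(B \right)} = 1$
$D{\left(t \right)} = 1 + t$ ($D{\left(t \right)} = t + 1 = 1 + t$)
$o{\left(y,E \right)} = - \frac{3}{5} + \frac{y}{E - 5 E y}$ ($o{\left(y,E \right)} = \frac{y}{- 5 y E + E} + \frac{1 + 2}{-5} = \frac{y}{- 5 E y + E} + 3 \left(- \frac{1}{5}\right) = \frac{y}{E - 5 E y} - \frac{3}{5} = - \frac{3}{5} + \frac{y}{E - 5 E y}$)
$o{\left(W{\left(1 \right)},x{\left(-1 \right)} \right)} \left(-19\right) 7 = \frac{\left(-1\right) 1 + \frac{3}{5} \cdot 1 - 3 \cdot 1}{1 \left(-1 + 5 \cdot 1\right)} \left(-19\right) 7 = 1 \frac{1}{-1 + 5} \left(-1 + \frac{3}{5} - 3\right) \left(-19\right) 7 = 1 \cdot \frac{1}{4} \left(- \frac{17}{5}\right) \left(-19\right) 7 = \left(- \frac{17}{20}\right) \left(-19\right) 7 = \frac{323}{20} \cdot 7 = \frac{2261}{20}$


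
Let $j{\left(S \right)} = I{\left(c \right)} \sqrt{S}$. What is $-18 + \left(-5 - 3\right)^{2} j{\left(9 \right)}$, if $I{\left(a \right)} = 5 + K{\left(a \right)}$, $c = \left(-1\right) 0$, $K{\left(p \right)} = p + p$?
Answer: $942$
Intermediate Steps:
$K{\left(p \right)} = 2 p$
$c = 0$
$I{\left(a \right)} = 5 + 2 a$
$j{\left(S \right)} = 5 \sqrt{S}$ ($j{\left(S \right)} = \left(5 + 2 \cdot 0\right) \sqrt{S} = \left(5 + 0\right) \sqrt{S} = 5 \sqrt{S}$)
$-18 + \left(-5 - 3\right)^{2} j{\left(9 \right)} = -18 + \left(-5 - 3\right)^{2} \cdot 5 \sqrt{9} = -18 + \left(-8\right)^{2} \cdot 5 \cdot 3 = -18 + 64 \cdot 15 = -18 + 960 = 942$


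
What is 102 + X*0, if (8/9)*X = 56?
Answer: 102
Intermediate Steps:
X = 63 (X = (9/8)*56 = 63)
102 + X*0 = 102 + 63*0 = 102 + 0 = 102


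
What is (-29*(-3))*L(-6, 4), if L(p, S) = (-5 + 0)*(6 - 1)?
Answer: -2175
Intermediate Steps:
L(p, S) = -25 (L(p, S) = -5*5 = -25)
(-29*(-3))*L(-6, 4) = -29*(-3)*(-25) = 87*(-25) = -2175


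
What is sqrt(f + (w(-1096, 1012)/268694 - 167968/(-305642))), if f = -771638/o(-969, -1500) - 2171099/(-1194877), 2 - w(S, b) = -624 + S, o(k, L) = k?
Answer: 2*sqrt(112833497306412388549795928785622447301129)/23771576732807512131 ≈ 28.261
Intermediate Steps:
w(S, b) = 626 - S (w(S, b) = 2 - (-624 + S) = 2 + (624 - S) = 626 - S)
f = 924116293457/1157835813 (f = -771638/(-969) - 2171099/(-1194877) = -771638*(-1/969) - 2171099*(-1/1194877) = 771638/969 + 2171099/1194877 = 924116293457/1157835813 ≈ 798.14)
sqrt(f + (w(-1096, 1012)/268694 - 167968/(-305642))) = sqrt(924116293457/1157835813 + ((626 - 1*(-1096))/268694 - 167968/(-305642))) = sqrt(924116293457/1157835813 + ((626 + 1096)*(1/268694) - 167968*(-1/305642))) = sqrt(924116293457/1157835813 + (1722*(1/268694) + 83984/152821)) = sqrt(924116293457/1157835813 + (861/134347 + 83984/152821)) = sqrt(924116293457/1157835813 + 11414577329/20531042887) = sqrt(18986287459962918573836/23771576732807512131) = 2*sqrt(112833497306412388549795928785622447301129)/23771576732807512131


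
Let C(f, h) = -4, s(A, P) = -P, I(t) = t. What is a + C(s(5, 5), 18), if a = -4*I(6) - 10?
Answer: -38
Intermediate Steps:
a = -34 (a = -4*6 - 10 = -24 - 10 = -34)
s(A, P) = -P
a + C(s(5, 5), 18) = -34 - 4 = -38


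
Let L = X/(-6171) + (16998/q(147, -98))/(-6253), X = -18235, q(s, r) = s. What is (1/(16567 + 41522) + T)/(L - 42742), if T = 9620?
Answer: -20717571770592697/92042579495851555 ≈ -0.22509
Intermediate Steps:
L = 5552184409/1890775887 (L = -18235/(-6171) + (16998/147)/(-6253) = -18235*(-1/6171) + (16998*(1/147))*(-1/6253) = 18235/6171 + (5666/49)*(-1/6253) = 18235/6171 - 5666/306397 = 5552184409/1890775887 ≈ 2.9365)
(1/(16567 + 41522) + T)/(L - 42742) = (1/(16567 + 41522) + 9620)/(5552184409/1890775887 - 42742) = (1/58089 + 9620)/(-80809990777745/1890775887) = (1/58089 + 9620)*(-1890775887/80809990777745) = (558816181/58089)*(-1890775887/80809990777745) = -20717571770592697/92042579495851555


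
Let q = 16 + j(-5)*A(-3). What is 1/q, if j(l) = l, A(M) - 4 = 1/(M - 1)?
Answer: -4/11 ≈ -0.36364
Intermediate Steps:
A(M) = 4 + 1/(-1 + M) (A(M) = 4 + 1/(M - 1) = 4 + 1/(-1 + M))
q = -11/4 (q = 16 - 5*(-3 + 4*(-3))/(-1 - 3) = 16 - 5*(-3 - 12)/(-4) = 16 - (-5)*(-15)/4 = 16 - 5*15/4 = 16 - 75/4 = -11/4 ≈ -2.7500)
1/q = 1/(-11/4) = -4/11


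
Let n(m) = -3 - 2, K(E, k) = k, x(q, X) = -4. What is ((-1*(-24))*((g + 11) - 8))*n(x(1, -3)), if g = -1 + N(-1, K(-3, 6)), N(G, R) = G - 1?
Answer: 0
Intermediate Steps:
N(G, R) = -1 + G
g = -3 (g = -1 + (-1 - 1) = -1 - 2 = -3)
n(m) = -5
((-1*(-24))*((g + 11) - 8))*n(x(1, -3)) = ((-1*(-24))*((-3 + 11) - 8))*(-5) = (24*(8 - 8))*(-5) = (24*0)*(-5) = 0*(-5) = 0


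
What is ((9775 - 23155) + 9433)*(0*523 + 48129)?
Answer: -189965163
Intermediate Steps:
((9775 - 23155) + 9433)*(0*523 + 48129) = (-13380 + 9433)*(0 + 48129) = -3947*48129 = -189965163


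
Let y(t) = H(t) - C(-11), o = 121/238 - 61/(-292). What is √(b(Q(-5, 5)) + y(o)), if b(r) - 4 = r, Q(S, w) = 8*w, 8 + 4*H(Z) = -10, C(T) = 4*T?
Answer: √334/2 ≈ 9.1378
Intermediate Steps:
H(Z) = -9/2 (H(Z) = -2 + (¼)*(-10) = -2 - 5/2 = -9/2)
b(r) = 4 + r
o = 24925/34748 (o = 121*(1/238) - 61*(-1/292) = 121/238 + 61/292 = 24925/34748 ≈ 0.71731)
y(t) = 79/2 (y(t) = -9/2 - 4*(-11) = -9/2 - 1*(-44) = -9/2 + 44 = 79/2)
√(b(Q(-5, 5)) + y(o)) = √((4 + 8*5) + 79/2) = √((4 + 40) + 79/2) = √(44 + 79/2) = √(167/2) = √334/2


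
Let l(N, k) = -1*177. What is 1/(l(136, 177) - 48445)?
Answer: -1/48622 ≈ -2.0567e-5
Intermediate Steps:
l(N, k) = -177
1/(l(136, 177) - 48445) = 1/(-177 - 48445) = 1/(-48622) = -1/48622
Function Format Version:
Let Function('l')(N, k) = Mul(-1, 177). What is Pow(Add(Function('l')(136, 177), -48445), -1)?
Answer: Rational(-1, 48622) ≈ -2.0567e-5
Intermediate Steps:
Function('l')(N, k) = -177
Pow(Add(Function('l')(136, 177), -48445), -1) = Pow(Add(-177, -48445), -1) = Pow(-48622, -1) = Rational(-1, 48622)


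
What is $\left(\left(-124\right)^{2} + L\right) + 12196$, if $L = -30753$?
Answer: $-3181$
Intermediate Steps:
$\left(\left(-124\right)^{2} + L\right) + 12196 = \left(\left(-124\right)^{2} - 30753\right) + 12196 = \left(15376 - 30753\right) + 12196 = -15377 + 12196 = -3181$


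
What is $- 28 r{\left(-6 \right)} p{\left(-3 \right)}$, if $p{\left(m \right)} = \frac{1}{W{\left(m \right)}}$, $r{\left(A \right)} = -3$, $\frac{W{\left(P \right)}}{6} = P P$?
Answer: $\frac{14}{9} \approx 1.5556$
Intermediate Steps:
$W{\left(P \right)} = 6 P^{2}$ ($W{\left(P \right)} = 6 P P = 6 P^{2}$)
$p{\left(m \right)} = \frac{1}{6 m^{2}}$
$- 28 r{\left(-6 \right)} p{\left(-3 \right)} = \left(-28\right) \left(-3\right) \frac{1}{6 \cdot 9} = 84 \cdot \frac{1}{6} \cdot \frac{1}{9} = 84 \cdot \frac{1}{54} = \frac{14}{9}$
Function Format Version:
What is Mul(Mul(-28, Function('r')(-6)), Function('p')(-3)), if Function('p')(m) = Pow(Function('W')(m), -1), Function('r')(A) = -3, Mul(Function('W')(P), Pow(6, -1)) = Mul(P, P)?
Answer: Rational(14, 9) ≈ 1.5556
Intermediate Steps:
Function('W')(P) = Mul(6, Pow(P, 2)) (Function('W')(P) = Mul(6, Mul(P, P)) = Mul(6, Pow(P, 2)))
Function('p')(m) = Mul(Rational(1, 6), Pow(m, -2)) (Function('p')(m) = Pow(Mul(6, Pow(m, 2)), -1) = Mul(Rational(1, 6), Pow(m, -2)))
Mul(Mul(-28, Function('r')(-6)), Function('p')(-3)) = Mul(Mul(-28, -3), Mul(Rational(1, 6), Pow(-3, -2))) = Mul(84, Mul(Rational(1, 6), Rational(1, 9))) = Mul(84, Rational(1, 54)) = Rational(14, 9)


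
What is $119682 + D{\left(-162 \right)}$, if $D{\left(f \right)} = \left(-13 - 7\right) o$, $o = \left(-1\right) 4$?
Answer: $119762$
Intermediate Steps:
$o = -4$
$D{\left(f \right)} = 80$ ($D{\left(f \right)} = \left(-13 - 7\right) \left(-4\right) = \left(-20\right) \left(-4\right) = 80$)
$119682 + D{\left(-162 \right)} = 119682 + 80 = 119762$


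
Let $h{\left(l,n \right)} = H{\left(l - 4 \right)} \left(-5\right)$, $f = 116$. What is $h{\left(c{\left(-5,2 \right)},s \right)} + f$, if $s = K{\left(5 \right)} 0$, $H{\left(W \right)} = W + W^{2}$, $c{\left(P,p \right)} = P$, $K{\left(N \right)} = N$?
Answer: $-244$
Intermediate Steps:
$s = 0$ ($s = 5 \cdot 0 = 0$)
$h{\left(l,n \right)} = - 5 \left(-4 + l\right) \left(-3 + l\right)$ ($h{\left(l,n \right)} = \left(l - 4\right) \left(1 + \left(l - 4\right)\right) \left(-5\right) = \left(-4 + l\right) \left(1 + \left(-4 + l\right)\right) \left(-5\right) = \left(-4 + l\right) \left(-3 + l\right) \left(-5\right) = - 5 \left(-4 + l\right) \left(-3 + l\right)$)
$h{\left(c{\left(-5,2 \right)},s \right)} + f = - 5 \left(-4 - 5\right) \left(-3 - 5\right) + 116 = \left(-5\right) \left(-9\right) \left(-8\right) + 116 = -360 + 116 = -244$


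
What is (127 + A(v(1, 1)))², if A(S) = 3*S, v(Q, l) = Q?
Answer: 16900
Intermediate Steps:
(127 + A(v(1, 1)))² = (127 + 3*1)² = (127 + 3)² = 130² = 16900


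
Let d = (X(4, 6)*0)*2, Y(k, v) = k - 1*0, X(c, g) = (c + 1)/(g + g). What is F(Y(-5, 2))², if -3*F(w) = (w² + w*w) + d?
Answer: 2500/9 ≈ 277.78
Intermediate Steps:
X(c, g) = (1 + c)/(2*g) (X(c, g) = (1 + c)/((2*g)) = (1 + c)*(1/(2*g)) = (1 + c)/(2*g))
Y(k, v) = k (Y(k, v) = k + 0 = k)
d = 0 (d = (((½)*(1 + 4)/6)*0)*2 = (((½)*(⅙)*5)*0)*2 = ((5/12)*0)*2 = 0*2 = 0)
F(w) = -2*w²/3 (F(w) = -((w² + w*w) + 0)/3 = -((w² + w²) + 0)/3 = -(2*w² + 0)/3 = -2*w²/3)
F(Y(-5, 2))² = (-⅔*(-5)²)² = (-⅔*25)² = (-50/3)² = 2500/9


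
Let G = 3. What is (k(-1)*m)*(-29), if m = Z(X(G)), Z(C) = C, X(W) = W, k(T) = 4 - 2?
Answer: -174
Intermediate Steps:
k(T) = 2
m = 3
(k(-1)*m)*(-29) = (2*3)*(-29) = 6*(-29) = -174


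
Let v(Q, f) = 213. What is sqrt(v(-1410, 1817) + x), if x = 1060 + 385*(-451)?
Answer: I*sqrt(172362) ≈ 415.17*I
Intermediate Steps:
x = -172575 (x = 1060 - 173635 = -172575)
sqrt(v(-1410, 1817) + x) = sqrt(213 - 172575) = sqrt(-172362) = I*sqrt(172362)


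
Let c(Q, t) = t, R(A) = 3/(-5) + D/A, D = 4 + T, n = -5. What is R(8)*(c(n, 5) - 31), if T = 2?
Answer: -39/10 ≈ -3.9000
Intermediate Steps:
D = 6 (D = 4 + 2 = 6)
R(A) = -⅗ + 6/A (R(A) = 3/(-5) + 6/A = 3*(-⅕) + 6/A = -⅗ + 6/A)
R(8)*(c(n, 5) - 31) = (-⅗ + 6/8)*(5 - 31) = (-⅗ + 6*(⅛))*(-26) = (-⅗ + ¾)*(-26) = (3/20)*(-26) = -39/10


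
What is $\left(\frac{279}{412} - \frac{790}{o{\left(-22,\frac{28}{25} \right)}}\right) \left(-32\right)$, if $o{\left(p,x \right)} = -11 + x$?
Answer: $- \frac{65647304}{25441} \approx -2580.4$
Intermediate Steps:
$\left(\frac{279}{412} - \frac{790}{o{\left(-22,\frac{28}{25} \right)}}\right) \left(-32\right) = \left(\frac{279}{412} - \frac{790}{-11 + \frac{28}{25}}\right) \left(-32\right) = \left(\frac{279}{412} - \frac{790}{- \frac{247}{25}}\right) \left(-32\right) = \left(\frac{279}{412} - - \frac{19750}{247}\right) \left(-32\right) = \left(\frac{279}{412} + \frac{19750}{247}\right) \left(-32\right) = \frac{8205913}{101764} \left(-32\right) = - \frac{65647304}{25441}$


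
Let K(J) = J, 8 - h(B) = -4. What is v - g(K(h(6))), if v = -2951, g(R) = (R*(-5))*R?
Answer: -2231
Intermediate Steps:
h(B) = 12 (h(B) = 8 - 1*(-4) = 8 + 4 = 12)
g(R) = -5*R² (g(R) = (-5*R)*R = -5*R²)
v - g(K(h(6))) = -2951 - (-5)*12² = -2951 - (-5)*144 = -2951 - 1*(-720) = -2951 + 720 = -2231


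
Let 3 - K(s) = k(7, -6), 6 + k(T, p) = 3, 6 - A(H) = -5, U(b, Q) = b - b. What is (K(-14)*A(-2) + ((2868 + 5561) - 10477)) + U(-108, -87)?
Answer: -1982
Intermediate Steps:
U(b, Q) = 0
A(H) = 11 (A(H) = 6 - 1*(-5) = 6 + 5 = 11)
k(T, p) = -3 (k(T, p) = -6 + 3 = -3)
K(s) = 6 (K(s) = 3 - 1*(-3) = 3 + 3 = 6)
(K(-14)*A(-2) + ((2868 + 5561) - 10477)) + U(-108, -87) = (6*11 + ((2868 + 5561) - 10477)) + 0 = (66 + (8429 - 10477)) + 0 = (66 - 2048) + 0 = -1982 + 0 = -1982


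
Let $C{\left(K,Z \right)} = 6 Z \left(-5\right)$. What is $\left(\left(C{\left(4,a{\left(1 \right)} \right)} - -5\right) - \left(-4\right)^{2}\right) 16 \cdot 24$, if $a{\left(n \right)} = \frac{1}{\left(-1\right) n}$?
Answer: $7296$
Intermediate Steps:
$a{\left(n \right)} = - \frac{1}{n}$
$C{\left(K,Z \right)} = - 30 Z$
$\left(\left(C{\left(4,a{\left(1 \right)} \right)} - -5\right) - \left(-4\right)^{2}\right) 16 \cdot 24 = \left(\left(- 30 \left(- 1^{-1}\right) - -5\right) - \left(-4\right)^{2}\right) 16 \cdot 24 = \left(\left(- 30 \left(\left(-1\right) 1\right) + 5\right) - 16\right) 16 \cdot 24 = \left(\left(\left(-30\right) \left(-1\right) + 5\right) - 16\right) 16 \cdot 24 = \left(\left(30 + 5\right) - 16\right) 16 \cdot 24 = \left(35 - 16\right) 16 \cdot 24 = 19 \cdot 16 \cdot 24 = 304 \cdot 24 = 7296$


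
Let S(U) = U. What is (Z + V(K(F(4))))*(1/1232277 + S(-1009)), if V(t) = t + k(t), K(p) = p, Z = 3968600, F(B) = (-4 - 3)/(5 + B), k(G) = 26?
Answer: -44410136303181484/11090493 ≈ -4.0043e+9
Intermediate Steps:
F(B) = -7/(5 + B)
V(t) = 26 + t (V(t) = t + 26 = 26 + t)
(Z + V(K(F(4))))*(1/1232277 + S(-1009)) = (3968600 + (26 - 7/(5 + 4)))*(1/1232277 - 1009) = (3968600 + (26 - 7/9))*(1/1232277 - 1009) = (3968600 + (26 - 7*1/9))*(-1243367492/1232277) = (3968600 + (26 - 7/9))*(-1243367492/1232277) = (3968600 + 227/9)*(-1243367492/1232277) = (35717627/9)*(-1243367492/1232277) = -44410136303181484/11090493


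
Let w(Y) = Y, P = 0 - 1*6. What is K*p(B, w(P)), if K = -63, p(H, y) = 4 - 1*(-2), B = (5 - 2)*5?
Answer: -378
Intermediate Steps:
P = -6 (P = 0 - 6 = -6)
B = 15 (B = 3*5 = 15)
p(H, y) = 6 (p(H, y) = 4 + 2 = 6)
K*p(B, w(P)) = -63*6 = -378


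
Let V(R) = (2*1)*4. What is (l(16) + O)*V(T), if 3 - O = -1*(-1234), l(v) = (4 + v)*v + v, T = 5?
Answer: -7160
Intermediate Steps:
l(v) = v + v*(4 + v) (l(v) = v*(4 + v) + v = v + v*(4 + v))
V(R) = 8 (V(R) = 2*4 = 8)
O = -1231 (O = 3 - (-1)*(-1234) = 3 - 1*1234 = 3 - 1234 = -1231)
(l(16) + O)*V(T) = (16*(5 + 16) - 1231)*8 = (16*21 - 1231)*8 = (336 - 1231)*8 = -895*8 = -7160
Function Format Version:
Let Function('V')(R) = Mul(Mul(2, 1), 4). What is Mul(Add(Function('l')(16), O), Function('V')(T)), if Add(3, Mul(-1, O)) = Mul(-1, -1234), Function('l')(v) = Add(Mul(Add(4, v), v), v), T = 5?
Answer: -7160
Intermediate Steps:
Function('l')(v) = Add(v, Mul(v, Add(4, v))) (Function('l')(v) = Add(Mul(v, Add(4, v)), v) = Add(v, Mul(v, Add(4, v))))
Function('V')(R) = 8 (Function('V')(R) = Mul(2, 4) = 8)
O = -1231 (O = Add(3, Mul(-1, Mul(-1, -1234))) = Add(3, Mul(-1, 1234)) = Add(3, -1234) = -1231)
Mul(Add(Function('l')(16), O), Function('V')(T)) = Mul(Add(Mul(16, Add(5, 16)), -1231), 8) = Mul(Add(Mul(16, 21), -1231), 8) = Mul(Add(336, -1231), 8) = Mul(-895, 8) = -7160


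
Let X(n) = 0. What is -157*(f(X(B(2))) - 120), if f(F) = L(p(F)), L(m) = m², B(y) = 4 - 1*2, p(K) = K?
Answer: 18840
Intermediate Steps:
B(y) = 2 (B(y) = 4 - 2 = 2)
f(F) = F²
-157*(f(X(B(2))) - 120) = -157*(0² - 120) = -157*(0 - 120) = -157*(-120) = 18840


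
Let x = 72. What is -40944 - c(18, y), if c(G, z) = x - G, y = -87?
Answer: -40998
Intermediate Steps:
c(G, z) = 72 - G
-40944 - c(18, y) = -40944 - (72 - 1*18) = -40944 - (72 - 18) = -40944 - 1*54 = -40944 - 54 = -40998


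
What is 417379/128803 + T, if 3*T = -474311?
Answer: -61091427596/386409 ≈ -1.5810e+5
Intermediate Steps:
T = -474311/3 (T = (1/3)*(-474311) = -474311/3 ≈ -1.5810e+5)
417379/128803 + T = 417379/128803 - 474311/3 = -61091427596/386409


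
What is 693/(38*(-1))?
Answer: -693/38 ≈ -18.237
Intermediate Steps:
693/(38*(-1)) = 693/(-38) = -1/38*693 = -693/38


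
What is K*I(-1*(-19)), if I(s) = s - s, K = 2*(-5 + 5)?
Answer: 0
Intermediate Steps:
K = 0 (K = 2*0 = 0)
I(s) = 0
K*I(-1*(-19)) = 0*0 = 0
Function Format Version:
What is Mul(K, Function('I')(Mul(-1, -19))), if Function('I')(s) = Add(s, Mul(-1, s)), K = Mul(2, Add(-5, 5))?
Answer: 0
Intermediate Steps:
K = 0 (K = Mul(2, 0) = 0)
Function('I')(s) = 0
Mul(K, Function('I')(Mul(-1, -19))) = Mul(0, 0) = 0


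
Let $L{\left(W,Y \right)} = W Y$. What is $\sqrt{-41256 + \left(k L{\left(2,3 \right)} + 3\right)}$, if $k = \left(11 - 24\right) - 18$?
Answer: $i \sqrt{41439} \approx 203.57 i$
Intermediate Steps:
$k = -31$ ($k = -13 - 18 = -31$)
$\sqrt{-41256 + \left(k L{\left(2,3 \right)} + 3\right)} = \sqrt{-41256 + \left(- 31 \cdot 2 \cdot 3 + 3\right)} = \sqrt{-41256 + \left(\left(-31\right) 6 + 3\right)} = \sqrt{-41256 + \left(-186 + 3\right)} = \sqrt{-41256 - 183} = \sqrt{-41439} = i \sqrt{41439}$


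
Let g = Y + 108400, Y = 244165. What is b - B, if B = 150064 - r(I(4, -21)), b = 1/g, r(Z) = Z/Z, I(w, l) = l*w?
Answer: -52906961594/352565 ≈ -1.5006e+5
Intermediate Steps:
g = 352565 (g = 244165 + 108400 = 352565)
r(Z) = 1
b = 1/352565 ≈ 2.8364e-6
B = 150063 (B = 150064 - 1*1 = 150064 - 1 = 150063)
b - B = 1/352565 - 1*150063 = 1/352565 - 150063 = -52906961594/352565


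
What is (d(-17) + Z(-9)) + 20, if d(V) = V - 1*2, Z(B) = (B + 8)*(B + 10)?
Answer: 0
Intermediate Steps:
Z(B) = (8 + B)*(10 + B)
d(V) = -2 + V (d(V) = V - 2 = -2 + V)
(d(-17) + Z(-9)) + 20 = ((-2 - 17) + (80 + (-9)² + 18*(-9))) + 20 = (-19 + (80 + 81 - 162)) + 20 = (-19 - 1) + 20 = -20 + 20 = 0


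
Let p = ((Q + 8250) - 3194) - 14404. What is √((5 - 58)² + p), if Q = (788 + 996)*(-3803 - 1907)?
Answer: I*√10193179 ≈ 3192.7*I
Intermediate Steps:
Q = -10186640 (Q = 1784*(-5710) = -10186640)
p = -10195988 (p = ((-10186640 + 8250) - 3194) - 14404 = (-10178390 - 3194) - 14404 = -10181584 - 14404 = -10195988)
√((5 - 58)² + p) = √((5 - 58)² - 10195988) = √((-53)² - 10195988) = √(2809 - 10195988) = √(-10193179) = I*√10193179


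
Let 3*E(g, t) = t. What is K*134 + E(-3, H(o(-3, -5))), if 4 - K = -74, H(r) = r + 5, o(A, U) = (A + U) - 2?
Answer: 31351/3 ≈ 10450.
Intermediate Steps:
o(A, U) = -2 + A + U
H(r) = 5 + r
E(g, t) = t/3
K = 78 (K = 4 - 1*(-74) = 4 + 74 = 78)
K*134 + E(-3, H(o(-3, -5))) = 78*134 + (5 + (-2 - 3 - 5))/3 = 10452 + (5 - 10)/3 = 10452 + (1/3)*(-5) = 10452 - 5/3 = 31351/3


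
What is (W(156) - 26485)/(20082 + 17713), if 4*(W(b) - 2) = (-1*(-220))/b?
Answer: -4131293/5896020 ≈ -0.70069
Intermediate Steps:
W(b) = 2 + 55/b (W(b) = 2 + ((-1*(-220))/b)/4 = 2 + (220/b)/4 = 2 + 55/b)
(W(156) - 26485)/(20082 + 17713) = ((2 + 55/156) - 26485)/(20082 + 17713) = ((2 + 55*(1/156)) - 26485)/37795 = ((2 + 55/156) - 26485)*(1/37795) = (367/156 - 26485)*(1/37795) = -4131293/156*1/37795 = -4131293/5896020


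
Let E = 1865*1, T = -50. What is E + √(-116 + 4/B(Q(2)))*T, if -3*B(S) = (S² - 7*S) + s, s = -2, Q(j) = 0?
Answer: 1865 - 50*I*√110 ≈ 1865.0 - 524.4*I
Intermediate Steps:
B(S) = ⅔ - S²/3 + 7*S/3 (B(S) = -((S² - 7*S) - 2)/3 = -(-2 + S² - 7*S)/3 = ⅔ - S²/3 + 7*S/3)
E = 1865
E + √(-116 + 4/B(Q(2)))*T = 1865 + √(-116 + 4/(⅔ - ⅓*0² + (7/3)*0))*(-50) = 1865 + √(-116 + 4/(⅔ - ⅓*0 + 0))*(-50) = 1865 + √(-116 + 4/(⅔ + 0 + 0))*(-50) = 1865 + √(-116 + 4/(⅔))*(-50) = 1865 + √(-116 + 4*(3/2))*(-50) = 1865 + √(-116 + 6)*(-50) = 1865 + √(-110)*(-50) = 1865 + (I*√110)*(-50) = 1865 - 50*I*√110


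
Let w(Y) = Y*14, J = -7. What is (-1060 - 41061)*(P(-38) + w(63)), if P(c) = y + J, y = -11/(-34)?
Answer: -1253563081/34 ≈ -3.6870e+7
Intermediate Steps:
y = 11/34 (y = -11*(-1/34) = 11/34 ≈ 0.32353)
P(c) = -227/34 (P(c) = 11/34 - 7 = -227/34)
w(Y) = 14*Y
(-1060 - 41061)*(P(-38) + w(63)) = (-1060 - 41061)*(-227/34 + 14*63) = -42121*(-227/34 + 882) = -42121*29761/34 = -1253563081/34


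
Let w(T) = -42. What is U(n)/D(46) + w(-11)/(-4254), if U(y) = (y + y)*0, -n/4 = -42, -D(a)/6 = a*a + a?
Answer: 7/709 ≈ 0.0098731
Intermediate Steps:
D(a) = -6*a - 6*a**2 (D(a) = -6*(a*a + a) = -6*(a**2 + a) = -6*(a + a**2) = -6*a - 6*a**2)
n = 168 (n = -4*(-42) = 168)
U(y) = 0 (U(y) = (2*y)*0 = 0)
U(n)/D(46) + w(-11)/(-4254) = 0/((-6*46*(1 + 46))) - 42/(-4254) = 0/((-6*46*47)) - 42*(-1/4254) = 0/(-12972) + 7/709 = 0*(-1/12972) + 7/709 = 0 + 7/709 = 7/709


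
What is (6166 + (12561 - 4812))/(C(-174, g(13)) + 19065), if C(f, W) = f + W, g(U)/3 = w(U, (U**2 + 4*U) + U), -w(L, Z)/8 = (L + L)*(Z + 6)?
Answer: -13915/130869 ≈ -0.10633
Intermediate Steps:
w(L, Z) = -16*L*(6 + Z) (w(L, Z) = -8*(L + L)*(Z + 6) = -8*2*L*(6 + Z) = -16*L*(6 + Z))
g(U) = -48*U*(6 + U**2 + 5*U) (g(U) = 3*(-16*U*(6 + ((U**2 + 4*U) + U))) = 3*(-16*U*(6 + (U**2 + 5*U))) = 3*(-16*U*(6 + U**2 + 5*U)) = -48*U*(6 + U**2 + 5*U))
C(f, W) = W + f
(6166 + (12561 - 4812))/(C(-174, g(13)) + 19065) = (6166 + (12561 - 4812))/((-48*13*(6 + 13*(5 + 13)) - 174) + 19065) = (6166 + 7749)/((-48*13*(6 + 13*18) - 174) + 19065) = 13915/((-48*13*(6 + 234) - 174) + 19065) = 13915/((-48*13*240 - 174) + 19065) = 13915/((-149760 - 174) + 19065) = 13915/(-149934 + 19065) = 13915/(-130869) = 13915*(-1/130869) = -13915/130869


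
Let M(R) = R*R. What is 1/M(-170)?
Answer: 1/28900 ≈ 3.4602e-5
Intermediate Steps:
M(R) = R**2
1/M(-170) = 1/((-170)**2) = 1/28900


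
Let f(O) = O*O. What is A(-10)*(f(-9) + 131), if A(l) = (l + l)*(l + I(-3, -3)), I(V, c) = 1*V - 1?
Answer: 59360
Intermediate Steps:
f(O) = O**2
I(V, c) = -1 + V (I(V, c) = V - 1 = -1 + V)
A(l) = 2*l*(-4 + l) (A(l) = (l + l)*(l + (-1 - 3)) = (2*l)*(l - 4) = (2*l)*(-4 + l) = 2*l*(-4 + l))
A(-10)*(f(-9) + 131) = (2*(-10)*(-4 - 10))*((-9)**2 + 131) = (2*(-10)*(-14))*(81 + 131) = 280*212 = 59360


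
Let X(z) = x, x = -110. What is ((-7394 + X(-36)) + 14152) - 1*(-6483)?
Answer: 13131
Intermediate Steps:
X(z) = -110
((-7394 + X(-36)) + 14152) - 1*(-6483) = ((-7394 - 110) + 14152) - 1*(-6483) = (-7504 + 14152) + 6483 = 6648 + 6483 = 13131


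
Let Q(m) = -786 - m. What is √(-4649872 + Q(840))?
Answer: I*√4651498 ≈ 2156.7*I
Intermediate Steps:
√(-4649872 + Q(840)) = √(-4649872 + (-786 - 1*840)) = √(-4649872 + (-786 - 840)) = √(-4649872 - 1626) = √(-4651498) = I*√4651498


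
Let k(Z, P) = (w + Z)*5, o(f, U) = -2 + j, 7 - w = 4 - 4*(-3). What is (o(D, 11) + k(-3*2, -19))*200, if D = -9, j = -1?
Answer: -15600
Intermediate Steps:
w = -9 (w = 7 - (4 - 4*(-3)) = 7 - (4 + 12) = 7 - 1*16 = 7 - 16 = -9)
o(f, U) = -3 (o(f, U) = -2 - 1 = -3)
k(Z, P) = -45 + 5*Z (k(Z, P) = (-9 + Z)*5 = -45 + 5*Z)
(o(D, 11) + k(-3*2, -19))*200 = (-3 + (-45 + 5*(-3*2)))*200 = (-3 + (-45 + 5*(-6)))*200 = (-3 + (-45 - 30))*200 = (-3 - 75)*200 = -78*200 = -15600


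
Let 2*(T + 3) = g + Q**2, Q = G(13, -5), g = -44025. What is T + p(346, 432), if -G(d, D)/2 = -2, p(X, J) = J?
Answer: -43151/2 ≈ -21576.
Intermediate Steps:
G(d, D) = 4 (G(d, D) = -2*(-2) = 4)
Q = 4
T = -44015/2 (T = -3 + (-44025 + 4**2)/2 = -3 + (-44025 + 16)/2 = -3 + (1/2)*(-44009) = -3 - 44009/2 = -44015/2 ≈ -22008.)
T + p(346, 432) = -44015/2 + 432 = -43151/2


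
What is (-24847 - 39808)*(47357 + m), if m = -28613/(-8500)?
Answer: -5205543614203/1700 ≈ -3.0621e+9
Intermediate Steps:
m = 28613/8500 (m = -28613*(-1/8500) = 28613/8500 ≈ 3.3662)
(-24847 - 39808)*(47357 + m) = (-24847 - 39808)*(47357 + 28613/8500) = -64655*402563113/8500 = -5205543614203/1700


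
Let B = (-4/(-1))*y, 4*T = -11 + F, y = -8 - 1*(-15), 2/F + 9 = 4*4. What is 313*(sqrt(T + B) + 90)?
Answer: 28170 + 313*sqrt(4963)/14 ≈ 29745.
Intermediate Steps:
F = 2/7 (F = 2/(-9 + 4*4) = 2/(-9 + 16) = 2/7 ≈ 0.28571)
y = 7 (y = -8 + 15 = 7)
T = -75/28 (T = (-11 + 2/7)/4 = (1/4)*(-75/7) = -75/28 ≈ -2.6786)
B = 28 (B = -4/(-1)*7 = -4*(-1)*7 = 4*7 = 28)
313*(sqrt(T + B) + 90) = 313*(sqrt(-75/28 + 28) + 90) = 313*(sqrt(709/28) + 90) = 313*(sqrt(4963)/14 + 90) = 313*(90 + sqrt(4963)/14) = 28170 + 313*sqrt(4963)/14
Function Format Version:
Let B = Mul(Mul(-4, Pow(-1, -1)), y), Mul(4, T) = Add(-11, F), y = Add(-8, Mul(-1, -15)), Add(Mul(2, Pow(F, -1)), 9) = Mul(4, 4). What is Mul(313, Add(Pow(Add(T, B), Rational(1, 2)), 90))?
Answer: Add(28170, Mul(Rational(313, 14), Pow(4963, Rational(1, 2)))) ≈ 29745.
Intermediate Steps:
F = Rational(2, 7) (F = Mul(2, Pow(Add(-9, Mul(4, 4)), -1)) = Mul(2, Pow(Add(-9, 16), -1)) = Mul(2, Pow(7, -1)) = Mul(2, Rational(1, 7)) = Rational(2, 7) ≈ 0.28571)
y = 7 (y = Add(-8, 15) = 7)
T = Rational(-75, 28) (T = Mul(Rational(1, 4), Add(-11, Rational(2, 7))) = Mul(Rational(1, 4), Rational(-75, 7)) = Rational(-75, 28) ≈ -2.6786)
B = 28 (B = Mul(Mul(-4, Pow(-1, -1)), 7) = Mul(Mul(-4, -1), 7) = Mul(4, 7) = 28)
Mul(313, Add(Pow(Add(T, B), Rational(1, 2)), 90)) = Mul(313, Add(Pow(Add(Rational(-75, 28), 28), Rational(1, 2)), 90)) = Mul(313, Add(Pow(Rational(709, 28), Rational(1, 2)), 90)) = Mul(313, Add(Mul(Rational(1, 14), Pow(4963, Rational(1, 2))), 90)) = Mul(313, Add(90, Mul(Rational(1, 14), Pow(4963, Rational(1, 2))))) = Add(28170, Mul(Rational(313, 14), Pow(4963, Rational(1, 2))))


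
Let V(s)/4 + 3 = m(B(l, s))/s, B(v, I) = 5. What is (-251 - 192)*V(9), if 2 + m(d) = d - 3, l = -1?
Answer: 5316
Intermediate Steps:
m(d) = -5 + d (m(d) = -2 + (d - 3) = -2 + (-3 + d) = -5 + d)
V(s) = -12 (V(s) = -12 + 4*((-5 + 5)/s) = -12 + 4*(0/s) = -12 + 4*0 = -12 + 0 = -12)
(-251 - 192)*V(9) = (-251 - 192)*(-12) = -443*(-12) = 5316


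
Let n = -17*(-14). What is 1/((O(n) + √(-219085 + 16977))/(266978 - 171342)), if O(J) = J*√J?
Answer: 47818/(119*√238 + I*√50527) ≈ 25.662 - 3.1421*I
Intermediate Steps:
n = 238
O(J) = J^(3/2)
1/((O(n) + √(-219085 + 16977))/(266978 - 171342)) = 1/((238^(3/2) + √(-219085 + 16977))/(266978 - 171342)) = 1/((238*√238 + √(-202108))/95636) = 1/((238*√238 + 2*I*√50527)*(1/95636)) = 1/(119*√238/47818 + I*√50527/47818)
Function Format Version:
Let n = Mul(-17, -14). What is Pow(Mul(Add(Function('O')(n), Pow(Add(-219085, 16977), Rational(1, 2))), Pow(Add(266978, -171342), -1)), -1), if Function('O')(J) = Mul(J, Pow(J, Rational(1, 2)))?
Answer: Mul(47818, Pow(Add(Mul(119, Pow(238, Rational(1, 2))), Mul(I, Pow(50527, Rational(1, 2)))), -1)) ≈ Add(25.662, Mul(-3.1421, I))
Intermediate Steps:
n = 238
Function('O')(J) = Pow(J, Rational(3, 2))
Pow(Mul(Add(Function('O')(n), Pow(Add(-219085, 16977), Rational(1, 2))), Pow(Add(266978, -171342), -1)), -1) = Pow(Mul(Add(Pow(238, Rational(3, 2)), Pow(Add(-219085, 16977), Rational(1, 2))), Pow(Add(266978, -171342), -1)), -1) = Pow(Mul(Add(Mul(238, Pow(238, Rational(1, 2))), Pow(-202108, Rational(1, 2))), Pow(95636, -1)), -1) = Pow(Mul(Add(Mul(238, Pow(238, Rational(1, 2))), Mul(2, I, Pow(50527, Rational(1, 2)))), Rational(1, 95636)), -1) = Pow(Add(Mul(Rational(119, 47818), Pow(238, Rational(1, 2))), Mul(Rational(1, 47818), I, Pow(50527, Rational(1, 2)))), -1)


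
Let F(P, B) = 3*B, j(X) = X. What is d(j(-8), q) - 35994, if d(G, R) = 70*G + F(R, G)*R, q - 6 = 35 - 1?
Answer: -37514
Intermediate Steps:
q = 40 (q = 6 + (35 - 1) = 6 + 34 = 40)
d(G, R) = 70*G + 3*G*R (d(G, R) = 70*G + (3*G)*R = 70*G + 3*G*R)
d(j(-8), q) - 35994 = -8*(70 + 3*40) - 35994 = -8*(70 + 120) - 35994 = -8*190 - 35994 = -1520 - 35994 = -37514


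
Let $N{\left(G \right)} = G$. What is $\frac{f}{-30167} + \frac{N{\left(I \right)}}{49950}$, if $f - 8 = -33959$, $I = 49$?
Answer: $\frac{1697330633}{1506841650} \approx 1.1264$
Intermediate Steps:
$f = -33951$ ($f = 8 - 33959 = -33951$)
$\frac{f}{-30167} + \frac{N{\left(I \right)}}{49950} = - \frac{33951}{-30167} + \frac{49}{49950} = \left(-33951\right) \left(- \frac{1}{30167}\right) + 49 \cdot \frac{1}{49950} = \frac{33951}{30167} + \frac{49}{49950} = \frac{1697330633}{1506841650}$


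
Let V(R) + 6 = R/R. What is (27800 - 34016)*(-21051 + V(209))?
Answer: 130884096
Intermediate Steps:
V(R) = -5 (V(R) = -6 + R/R = -6 + 1 = -5)
(27800 - 34016)*(-21051 + V(209)) = (27800 - 34016)*(-21051 - 5) = -6216*(-21056) = 130884096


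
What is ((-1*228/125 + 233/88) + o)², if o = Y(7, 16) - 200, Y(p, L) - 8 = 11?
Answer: 3928082199721/121000000 ≈ 32464.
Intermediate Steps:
Y(p, L) = 19 (Y(p, L) = 8 + 11 = 19)
o = -181 (o = 19 - 200 = -181)
((-1*228/125 + 233/88) + o)² = ((-1*228/125 + 233/88) - 181)² = ((-228*1/125 + 233*(1/88)) - 181)² = ((-228/125 + 233/88) - 181)² = (9061/11000 - 181)² = (-1981939/11000)² = 3928082199721/121000000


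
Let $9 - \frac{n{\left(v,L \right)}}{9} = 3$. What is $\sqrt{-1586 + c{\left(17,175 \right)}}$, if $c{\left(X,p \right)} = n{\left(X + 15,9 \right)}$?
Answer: $2 i \sqrt{383} \approx 39.141 i$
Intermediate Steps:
$n{\left(v,L \right)} = 54$ ($n{\left(v,L \right)} = 81 - 27 = 54$)
$c{\left(X,p \right)} = 54$
$\sqrt{-1586 + c{\left(17,175 \right)}} = \sqrt{-1586 + 54} = \sqrt{-1532} = 2 i \sqrt{383}$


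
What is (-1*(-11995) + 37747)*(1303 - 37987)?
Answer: -1824735528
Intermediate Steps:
(-1*(-11995) + 37747)*(1303 - 37987) = (11995 + 37747)*(-36684) = 49742*(-36684) = -1824735528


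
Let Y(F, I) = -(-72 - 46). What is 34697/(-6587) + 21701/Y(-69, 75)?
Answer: 138850241/777266 ≈ 178.64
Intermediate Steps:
Y(F, I) = 118 (Y(F, I) = -1*(-118) = 118)
34697/(-6587) + 21701/Y(-69, 75) = 34697/(-6587) + 21701/118 = 34697*(-1/6587) + 21701*(1/118) = -34697/6587 + 21701/118 = 138850241/777266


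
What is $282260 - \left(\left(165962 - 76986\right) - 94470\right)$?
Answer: $287754$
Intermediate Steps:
$282260 - \left(\left(165962 - 76986\right) - 94470\right) = 282260 - \left(88976 - 94470\right) = 282260 - -5494 = 282260 + 5494 = 287754$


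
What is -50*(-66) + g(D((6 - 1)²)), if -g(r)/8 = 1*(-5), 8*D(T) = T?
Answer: 3340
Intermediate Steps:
D(T) = T/8
g(r) = 40 (g(r) = -8*(-5) = 40)
-50*(-66) + g(D((6 - 1)²)) = -50*(-66) + 40 = 3300 + 40 = 3340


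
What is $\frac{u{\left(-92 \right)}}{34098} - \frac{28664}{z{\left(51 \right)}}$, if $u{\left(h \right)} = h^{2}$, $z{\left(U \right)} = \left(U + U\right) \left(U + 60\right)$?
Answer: $- \frac{73462972}{32171463} \approx -2.2835$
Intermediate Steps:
$z{\left(U \right)} = 2 U \left(60 + U\right)$
$\frac{u{\left(-92 \right)}}{34098} - \frac{28664}{z{\left(51 \right)}} = \frac{\left(-92\right)^{2}}{34098} - \frac{28664}{2 \cdot 51 \left(60 + 51\right)} = 8464 \cdot \frac{1}{34098} - \frac{28664}{2 \cdot 51 \cdot 111} = \frac{4232}{17049} - \frac{28664}{11322} = \frac{4232}{17049} - \frac{14332}{5661} = - \frac{73462972}{32171463}$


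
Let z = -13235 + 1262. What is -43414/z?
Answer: 43414/11973 ≈ 3.6260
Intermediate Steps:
z = -11973
-43414/z = -43414/(-11973) = -43414*(-1/11973) = 43414/11973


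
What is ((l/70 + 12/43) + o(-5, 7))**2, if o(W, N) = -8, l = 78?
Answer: 98863249/2265025 ≈ 43.648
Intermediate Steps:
((l/70 + 12/43) + o(-5, 7))**2 = ((78/70 + 12/43) - 8)**2 = ((78*(1/70) + 12*(1/43)) - 8)**2 = ((39/35 + 12/43) - 8)**2 = (2097/1505 - 8)**2 = (-9943/1505)**2 = 98863249/2265025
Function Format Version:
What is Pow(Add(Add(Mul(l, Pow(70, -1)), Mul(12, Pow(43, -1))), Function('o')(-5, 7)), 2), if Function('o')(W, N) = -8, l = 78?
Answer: Rational(98863249, 2265025) ≈ 43.648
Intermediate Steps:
Pow(Add(Add(Mul(l, Pow(70, -1)), Mul(12, Pow(43, -1))), Function('o')(-5, 7)), 2) = Pow(Add(Add(Mul(78, Pow(70, -1)), Mul(12, Pow(43, -1))), -8), 2) = Pow(Add(Add(Mul(78, Rational(1, 70)), Mul(12, Rational(1, 43))), -8), 2) = Pow(Add(Add(Rational(39, 35), Rational(12, 43)), -8), 2) = Pow(Add(Rational(2097, 1505), -8), 2) = Pow(Rational(-9943, 1505), 2) = Rational(98863249, 2265025)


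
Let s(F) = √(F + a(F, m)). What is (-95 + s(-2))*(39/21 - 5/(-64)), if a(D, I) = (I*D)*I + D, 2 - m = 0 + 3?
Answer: -82365/448 + 867*I*√6/448 ≈ -183.85 + 4.7404*I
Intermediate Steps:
m = -1 (m = 2 - (0 + 3) = 2 - 1*3 = 2 - 3 = -1)
a(D, I) = D + D*I² (a(D, I) = (D*I)*I + D = D*I² + D = D + D*I²)
s(F) = √3*√F (s(F) = √(F + F*(1 + (-1)²)) = √(F + F*(1 + 1)) = √(F + F*2) = √(F + 2*F) = √(3*F) = √3*√F)
(-95 + s(-2))*(39/21 - 5/(-64)) = (-95 + √3*√(-2))*(39/21 - 5/(-64)) = (-95 + √3*(I*√2))*(39*(1/21) - 5*(-1/64)) = (-95 + I*√6)*(13/7 + 5/64) = (-95 + I*√6)*(867/448) = -82365/448 + 867*I*√6/448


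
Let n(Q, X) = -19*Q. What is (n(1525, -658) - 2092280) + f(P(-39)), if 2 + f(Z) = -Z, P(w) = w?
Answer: -2121218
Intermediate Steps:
f(Z) = -2 - Z
(n(1525, -658) - 2092280) + f(P(-39)) = (-19*1525 - 2092280) + (-2 - 1*(-39)) = (-28975 - 2092280) + (-2 + 39) = -2121255 + 37 = -2121218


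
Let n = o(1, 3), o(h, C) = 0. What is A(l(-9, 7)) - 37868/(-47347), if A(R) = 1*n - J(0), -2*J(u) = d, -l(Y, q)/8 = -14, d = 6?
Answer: 179909/47347 ≈ 3.7998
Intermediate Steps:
l(Y, q) = 112 (l(Y, q) = -8*(-14) = 112)
J(u) = -3 (J(u) = -½*6 = -3)
n = 0
A(R) = 3 (A(R) = 1*0 - 1*(-3) = 0 + 3 = 3)
A(l(-9, 7)) - 37868/(-47347) = 3 - 37868/(-47347) = 3 - 37868*(-1/47347) = 3 + 37868/47347 = 179909/47347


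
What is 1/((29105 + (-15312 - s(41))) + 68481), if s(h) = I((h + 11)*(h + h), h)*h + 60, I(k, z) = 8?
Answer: 1/81886 ≈ 1.2212e-5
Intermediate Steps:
s(h) = 60 + 8*h (s(h) = 8*h + 60 = 60 + 8*h)
1/((29105 + (-15312 - s(41))) + 68481) = 1/((29105 + (-15312 - (60 + 8*41))) + 68481) = 1/((29105 + (-15312 - (60 + 328))) + 68481) = 1/((29105 + (-15312 - 1*388)) + 68481) = 1/((29105 + (-15312 - 388)) + 68481) = 1/((29105 - 15700) + 68481) = 1/(13405 + 68481) = 1/81886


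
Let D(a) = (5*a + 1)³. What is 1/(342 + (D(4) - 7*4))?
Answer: 1/9575 ≈ 0.00010444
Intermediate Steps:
D(a) = (1 + 5*a)³
1/(342 + (D(4) - 7*4)) = 1/(342 + ((1 + 5*4)³ - 7*4)) = 1/(342 + ((1 + 20)³ - 28)) = 1/(342 + (21³ - 28)) = 1/(342 + (9261 - 28)) = 1/(342 + 9233) = 1/9575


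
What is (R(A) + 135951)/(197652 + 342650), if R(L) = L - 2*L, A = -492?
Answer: 136443/540302 ≈ 0.25253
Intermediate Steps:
R(L) = -L
(R(A) + 135951)/(197652 + 342650) = (-1*(-492) + 135951)/(197652 + 342650) = (492 + 135951)/540302 = 136443*(1/540302) = 136443/540302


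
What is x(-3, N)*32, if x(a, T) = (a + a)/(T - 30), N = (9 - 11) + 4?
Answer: 48/7 ≈ 6.8571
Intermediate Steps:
N = 2 (N = -2 + 4 = 2)
x(a, T) = 2*a/(-30 + T) (x(a, T) = (2*a)/(-30 + T) = 2*a/(-30 + T))
x(-3, N)*32 = (2*(-3)/(-30 + 2))*32 = (2*(-3)/(-28))*32 = (2*(-3)*(-1/28))*32 = (3/14)*32 = 48/7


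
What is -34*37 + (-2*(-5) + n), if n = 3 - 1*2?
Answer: -1247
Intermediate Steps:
n = 1 (n = 3 - 2 = 1)
-34*37 + (-2*(-5) + n) = -34*37 + (-2*(-5) + 1) = -1258 + (10 + 1) = -1258 + 11 = -1247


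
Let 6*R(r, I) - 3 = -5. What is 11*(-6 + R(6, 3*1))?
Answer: -209/3 ≈ -69.667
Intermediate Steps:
R(r, I) = -⅓ (R(r, I) = ½ + (⅙)*(-5) = ½ - ⅚ = -⅓)
11*(-6 + R(6, 3*1)) = 11*(-6 - ⅓) = 11*(-19/3) = -209/3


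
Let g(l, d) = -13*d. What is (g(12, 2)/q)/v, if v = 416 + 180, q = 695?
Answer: -13/207110 ≈ -6.2769e-5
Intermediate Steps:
v = 596
(g(12, 2)/q)/v = (-13*2/695)/596 = -26*1/695*(1/596) = -26/695*1/596 = -13/207110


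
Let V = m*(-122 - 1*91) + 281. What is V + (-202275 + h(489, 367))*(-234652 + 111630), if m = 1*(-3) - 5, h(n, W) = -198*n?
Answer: 36795513119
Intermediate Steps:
m = -8 (m = -3 - 5 = -8)
V = 1985 (V = -8*(-122 - 1*91) + 281 = -8*(-122 - 91) + 281 = -8*(-213) + 281 = 1704 + 281 = 1985)
V + (-202275 + h(489, 367))*(-234652 + 111630) = 1985 + (-202275 - 198*489)*(-234652 + 111630) = 1985 + (-202275 - 96822)*(-123022) = 1985 - 299097*(-123022) = 1985 + 36795511134 = 36795513119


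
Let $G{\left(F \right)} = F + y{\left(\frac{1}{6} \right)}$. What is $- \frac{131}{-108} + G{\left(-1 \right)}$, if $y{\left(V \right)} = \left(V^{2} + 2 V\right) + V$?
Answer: $\frac{20}{27} \approx 0.74074$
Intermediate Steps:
$y{\left(V \right)} = V^{2} + 3 V$
$G{\left(F \right)} = \frac{19}{36} + F$ ($G{\left(F \right)} = F + \frac{3 + \frac{1}{6}}{6} = F + \frac{1}{6} \cdot \frac{19}{6} = F + \frac{19}{36} = \frac{19}{36} + F$)
$- \frac{131}{-108} + G{\left(-1 \right)} = - \frac{131}{-108} + \left(\frac{19}{36} - 1\right) = \left(-131\right) \left(- \frac{1}{108}\right) - \frac{17}{36} = \frac{131}{108} - \frac{17}{36} = \frac{20}{27}$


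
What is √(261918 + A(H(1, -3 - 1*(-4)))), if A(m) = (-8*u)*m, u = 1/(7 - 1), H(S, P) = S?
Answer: 5*√94290/3 ≈ 511.78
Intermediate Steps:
u = ⅙ (u = 1/6 = ⅙ ≈ 0.16667)
A(m) = -4*m/3 (A(m) = (-8*⅙)*m = -4*m/3)
√(261918 + A(H(1, -3 - 1*(-4)))) = √(261918 - 4/3*1) = √(261918 - 4/3) = √(785750/3) = 5*√94290/3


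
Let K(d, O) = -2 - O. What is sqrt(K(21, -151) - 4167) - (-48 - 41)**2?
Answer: -7921 + 7*I*sqrt(82) ≈ -7921.0 + 63.388*I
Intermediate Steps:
sqrt(K(21, -151) - 4167) - (-48 - 41)**2 = sqrt((-2 - 1*(-151)) - 4167) - (-48 - 41)**2 = sqrt((-2 + 151) - 4167) - 1*(-89)**2 = sqrt(149 - 4167) - 1*7921 = sqrt(-4018) - 7921 = 7*I*sqrt(82) - 7921 = -7921 + 7*I*sqrt(82)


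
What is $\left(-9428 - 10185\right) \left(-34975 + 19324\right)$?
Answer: $306963063$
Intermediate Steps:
$\left(-9428 - 10185\right) \left(-34975 + 19324\right) = \left(-19613\right) \left(-15651\right) = 306963063$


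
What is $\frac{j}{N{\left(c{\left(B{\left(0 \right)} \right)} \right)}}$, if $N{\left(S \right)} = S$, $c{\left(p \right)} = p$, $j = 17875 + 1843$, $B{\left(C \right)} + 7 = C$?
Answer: $- \frac{19718}{7} \approx -2816.9$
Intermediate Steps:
$B{\left(C \right)} = -7 + C$
$j = 19718$
$\frac{j}{N{\left(c{\left(B{\left(0 \right)} \right)} \right)}} = \frac{19718}{-7 + 0} = \frac{19718}{-7} = 19718 \left(- \frac{1}{7}\right) = - \frac{19718}{7}$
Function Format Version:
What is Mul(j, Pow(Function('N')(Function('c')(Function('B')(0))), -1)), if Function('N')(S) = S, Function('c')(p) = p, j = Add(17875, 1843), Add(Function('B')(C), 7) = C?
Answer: Rational(-19718, 7) ≈ -2816.9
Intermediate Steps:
Function('B')(C) = Add(-7, C)
j = 19718
Mul(j, Pow(Function('N')(Function('c')(Function('B')(0))), -1)) = Mul(19718, Pow(Add(-7, 0), -1)) = Mul(19718, Pow(-7, -1)) = Mul(19718, Rational(-1, 7)) = Rational(-19718, 7)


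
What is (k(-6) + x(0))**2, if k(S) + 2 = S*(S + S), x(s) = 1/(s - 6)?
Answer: 175561/36 ≈ 4876.7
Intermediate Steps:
x(s) = 1/(-6 + s)
k(S) = -2 + 2*S**2 (k(S) = -2 + S*(S + S) = -2 + S*(2*S) = -2 + 2*S**2)
(k(-6) + x(0))**2 = ((-2 + 2*(-6)**2) + 1/(-6 + 0))**2 = ((-2 + 2*36) + 1/(-6))**2 = ((-2 + 72) - 1/6)**2 = (70 - 1/6)**2 = (419/6)**2 = 175561/36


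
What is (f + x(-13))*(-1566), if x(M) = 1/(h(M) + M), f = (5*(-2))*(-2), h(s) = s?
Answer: -406377/13 ≈ -31260.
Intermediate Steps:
f = 20 (f = -10*(-2) = 20)
x(M) = 1/(2*M) (x(M) = 1/(M + M) = 1/(2*M))
(f + x(-13))*(-1566) = (20 + (½)/(-13))*(-1566) = (20 + (½)*(-1/13))*(-1566) = (20 - 1/26)*(-1566) = (519/26)*(-1566) = -406377/13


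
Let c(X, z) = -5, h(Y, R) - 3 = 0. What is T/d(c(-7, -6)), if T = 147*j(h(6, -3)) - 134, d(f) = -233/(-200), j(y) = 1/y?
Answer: -17000/233 ≈ -72.961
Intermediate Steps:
h(Y, R) = 3 (h(Y, R) = 3 + 0 = 3)
d(f) = 233/200 (d(f) = -233*(-1/200) = 233/200)
T = -85 (T = 147/3 - 134 = 147*(⅓) - 134 = 49 - 134 = -85)
T/d(c(-7, -6)) = -85/233/200 = -85*200/233 = -17000/233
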